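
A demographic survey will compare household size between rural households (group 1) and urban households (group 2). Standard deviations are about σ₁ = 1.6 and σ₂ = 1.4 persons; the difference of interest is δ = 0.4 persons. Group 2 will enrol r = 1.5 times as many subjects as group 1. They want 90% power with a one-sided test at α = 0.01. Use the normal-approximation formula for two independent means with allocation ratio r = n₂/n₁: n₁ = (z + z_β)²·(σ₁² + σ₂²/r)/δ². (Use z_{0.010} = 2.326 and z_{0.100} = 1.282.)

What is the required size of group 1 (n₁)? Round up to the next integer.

n₁ = (z_α + z_β)² · (σ₁² + σ₂²/r) / δ²
   = (2.326 + 1.282)² · (1.6² + 1.4²/1.5) / 0.4²
   = 13.0177 · (2.56 + 1.3067) / 0.16
   = 13.0177 · 3.8667 / 0.16
   = 314.59
Round up → n₁ = 315; n₂ = r·n₁ = 1.5 × 315 = 473.

n₁ = 315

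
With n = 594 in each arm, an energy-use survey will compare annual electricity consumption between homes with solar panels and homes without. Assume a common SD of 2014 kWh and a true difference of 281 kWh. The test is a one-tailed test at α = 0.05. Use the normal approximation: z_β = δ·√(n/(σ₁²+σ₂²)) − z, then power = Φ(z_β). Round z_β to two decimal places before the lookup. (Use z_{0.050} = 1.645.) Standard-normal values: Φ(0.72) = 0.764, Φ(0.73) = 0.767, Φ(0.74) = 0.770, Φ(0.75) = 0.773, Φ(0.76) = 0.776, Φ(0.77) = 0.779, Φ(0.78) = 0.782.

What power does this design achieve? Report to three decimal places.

Power ≈ 0.776

z_β = δ·√(n/(σ₁²+σ₂²)) − z_α
    = 281 · √(594/8112392) − 1.645
    = 281 · 0.00856 − 1.645
    = 2.4045 − 1.645 = 0.7595 → 0.76
Power = Φ(0.76) = 0.776.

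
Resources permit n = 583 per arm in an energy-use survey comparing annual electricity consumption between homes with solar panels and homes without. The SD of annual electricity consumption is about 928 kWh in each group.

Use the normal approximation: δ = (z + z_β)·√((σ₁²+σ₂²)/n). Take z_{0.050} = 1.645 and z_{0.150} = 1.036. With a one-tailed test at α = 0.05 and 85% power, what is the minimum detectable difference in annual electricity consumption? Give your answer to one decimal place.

Minimum detectable difference ≈ 145.7 kWh

δ = (z_α + z_β) · √((σ₁²+σ₂²)/n)
  = (1.645 + 1.036) · √(1722368/583)
  = 2.681 · √2954.3
  = 2.681 · 54.3536
  = 145.7221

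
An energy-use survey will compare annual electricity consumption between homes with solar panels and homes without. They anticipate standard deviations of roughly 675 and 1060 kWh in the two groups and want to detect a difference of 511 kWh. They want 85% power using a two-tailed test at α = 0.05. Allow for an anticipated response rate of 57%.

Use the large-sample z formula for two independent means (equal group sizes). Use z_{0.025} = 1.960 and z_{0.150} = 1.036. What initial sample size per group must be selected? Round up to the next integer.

n = (z_{α/2} + z_β)² · (σ₁² + σ₂²) / δ²
  = (1.960 + 1.036)² · (675² + 1060² = 1579225) / 511²
  = 8.9760 · 1579225 / 261121
  = 54.29
Adjust for 57% response: 54.29 / 0.57 = 95.24.
Round up → n = 96 per group.

n = 96 per group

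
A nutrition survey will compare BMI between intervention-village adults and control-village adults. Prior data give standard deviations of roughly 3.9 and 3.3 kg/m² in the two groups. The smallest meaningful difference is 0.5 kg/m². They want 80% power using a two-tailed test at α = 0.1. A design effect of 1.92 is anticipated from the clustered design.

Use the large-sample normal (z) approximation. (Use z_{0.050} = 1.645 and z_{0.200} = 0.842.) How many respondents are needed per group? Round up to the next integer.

n = (z_{α/2} + z_β)² · (σ₁² + σ₂²) / δ²
  = (1.645 + 0.842)² · (3.9² + 3.3² = 26.1) / 0.5²
  = 6.1852 · 26.1 / 0.25
  = 645.73
Design effect: 1.92 × 645.73 = 1239.80.
Round up → n = 1240 per group.

n = 1240 per group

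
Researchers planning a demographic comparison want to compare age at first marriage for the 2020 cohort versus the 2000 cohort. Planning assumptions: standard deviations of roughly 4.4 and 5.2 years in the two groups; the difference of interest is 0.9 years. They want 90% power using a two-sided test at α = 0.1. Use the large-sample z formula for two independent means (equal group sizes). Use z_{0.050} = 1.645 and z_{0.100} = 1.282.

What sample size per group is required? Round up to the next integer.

n = 491 per group

n = (z_{α/2} + z_β)² · (σ₁² + σ₂²) / δ²
  = (1.645 + 1.282)² · (4.4² + 5.2² = 46.4) / 0.9²
  = 8.5673 · 46.4 / 0.81
  = 490.77
Round up → n = 491 per group.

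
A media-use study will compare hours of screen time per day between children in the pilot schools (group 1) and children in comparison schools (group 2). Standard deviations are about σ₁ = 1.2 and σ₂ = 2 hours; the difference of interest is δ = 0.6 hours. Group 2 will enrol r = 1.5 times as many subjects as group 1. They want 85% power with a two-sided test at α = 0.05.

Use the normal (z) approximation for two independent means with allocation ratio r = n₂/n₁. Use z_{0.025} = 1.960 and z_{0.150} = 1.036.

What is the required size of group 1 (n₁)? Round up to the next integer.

n₁ = 103

n₁ = (z_{α/2} + z_β)² · (σ₁² + σ₂²/r) / δ²
   = (1.960 + 1.036)² · (1.2² + 2²/1.5) / 0.6²
   = 8.9760 · (1.44 + 2.6667) / 0.36
   = 8.9760 · 4.1067 / 0.36
   = 102.39
Round up → n₁ = 103; n₂ = r·n₁ = 1.5 × 103 = 155.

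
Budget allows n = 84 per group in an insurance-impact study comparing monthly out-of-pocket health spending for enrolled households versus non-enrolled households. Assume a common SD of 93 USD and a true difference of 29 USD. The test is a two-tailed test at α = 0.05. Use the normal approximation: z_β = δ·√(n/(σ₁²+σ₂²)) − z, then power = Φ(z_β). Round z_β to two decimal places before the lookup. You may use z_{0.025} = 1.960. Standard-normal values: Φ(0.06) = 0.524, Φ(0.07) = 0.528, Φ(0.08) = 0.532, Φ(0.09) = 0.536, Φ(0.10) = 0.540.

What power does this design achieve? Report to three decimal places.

z_β = δ·√(n/(σ₁²+σ₂²)) − z_{α/2}
    = 29 · √(84/17298) − 1.960
    = 29 · 0.06969 − 1.960
    = 2.0209 − 1.960 = 0.0609 → 0.06
Power = Φ(0.06) = 0.524.

Power ≈ 0.524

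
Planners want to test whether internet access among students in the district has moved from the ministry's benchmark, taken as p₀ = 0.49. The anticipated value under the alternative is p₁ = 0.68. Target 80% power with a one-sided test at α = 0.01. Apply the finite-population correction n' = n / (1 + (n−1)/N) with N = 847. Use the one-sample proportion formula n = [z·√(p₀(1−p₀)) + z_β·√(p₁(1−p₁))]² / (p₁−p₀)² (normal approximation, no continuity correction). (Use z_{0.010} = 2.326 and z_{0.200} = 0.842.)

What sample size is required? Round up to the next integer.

n = 63

n = [z_α·√(p₀q₀) + z_β·√(p₁q₁)]² / (p₁ − p₀)²
  = [2.326·√(0.49·0.51) + 0.842·√(0.68·0.32)]² / (0.19)²
  = [2.326·0.4999 + 0.842·0.4665]² / 0.0361
  = [1.5555]² / 0.0361
  = 67.03
Finite-population correction (N = 847): 67.03 / (1 + (67.03 − 1)/847) = 62.18.
Round up → n = 63.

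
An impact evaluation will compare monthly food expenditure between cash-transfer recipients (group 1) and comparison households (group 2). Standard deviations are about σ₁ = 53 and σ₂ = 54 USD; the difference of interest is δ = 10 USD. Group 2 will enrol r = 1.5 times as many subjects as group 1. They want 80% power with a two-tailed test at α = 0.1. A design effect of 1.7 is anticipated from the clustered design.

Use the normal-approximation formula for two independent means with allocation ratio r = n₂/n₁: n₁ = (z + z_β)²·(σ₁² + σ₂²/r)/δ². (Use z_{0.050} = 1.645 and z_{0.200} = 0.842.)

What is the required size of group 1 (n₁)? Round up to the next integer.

n₁ = (z_{α/2} + z_β)² · (σ₁² + σ₂²/r) / δ²
   = (1.645 + 0.842)² · (53² + 54²/1.5) / 10²
   = 6.1852 · (2809 + 1944) / 100
   = 6.1852 · 4753 / 100
   = 293.98
Design effect: 1.7 × 293.98 = 499.77.
Round up → n₁ = 500; n₂ = r·n₁ = 1.5 × 500 = 750.

n₁ = 500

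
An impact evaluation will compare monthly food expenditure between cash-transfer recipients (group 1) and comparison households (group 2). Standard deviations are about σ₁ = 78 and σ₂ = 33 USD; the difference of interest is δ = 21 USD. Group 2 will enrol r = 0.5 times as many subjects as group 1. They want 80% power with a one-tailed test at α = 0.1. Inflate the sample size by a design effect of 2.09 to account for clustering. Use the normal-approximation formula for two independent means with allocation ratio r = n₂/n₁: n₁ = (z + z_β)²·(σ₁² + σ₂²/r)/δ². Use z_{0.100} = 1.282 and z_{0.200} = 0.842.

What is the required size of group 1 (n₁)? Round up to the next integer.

n₁ = (z_α + z_β)² · (σ₁² + σ₂²/r) / δ²
   = (1.282 + 0.842)² · (78² + 33²/0.5) / 21²
   = 4.5114 · (6084 + 2178) / 441
   = 4.5114 · 8262 / 441
   = 84.52
Design effect: 2.09 × 84.52 = 176.65.
Round up → n₁ = 177; n₂ = r·n₁ = 0.5 × 177 = 89.

n₁ = 177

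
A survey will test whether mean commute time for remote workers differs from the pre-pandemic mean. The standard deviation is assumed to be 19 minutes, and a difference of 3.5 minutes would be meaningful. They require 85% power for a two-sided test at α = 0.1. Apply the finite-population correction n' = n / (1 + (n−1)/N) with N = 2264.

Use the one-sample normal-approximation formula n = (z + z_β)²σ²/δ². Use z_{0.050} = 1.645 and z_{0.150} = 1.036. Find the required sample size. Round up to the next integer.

n = (z_{α/2} + z_β)² · σ² / δ²
  = (1.645 + 1.036)² · 19² / 3.5²
  = 7.1878 · 361 / 12.25
  = 211.82
Finite-population correction (N = 2264): 211.82 / (1 + (211.82 − 1)/2264) = 193.77.
Round up → n = 194.

n = 194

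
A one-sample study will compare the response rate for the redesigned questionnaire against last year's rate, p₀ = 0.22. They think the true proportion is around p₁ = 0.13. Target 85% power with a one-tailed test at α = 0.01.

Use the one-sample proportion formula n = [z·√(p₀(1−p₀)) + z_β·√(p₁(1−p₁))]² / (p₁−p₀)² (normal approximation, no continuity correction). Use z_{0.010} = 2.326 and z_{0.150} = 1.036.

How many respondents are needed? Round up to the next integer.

n = 213

n = [z_α·√(p₀q₀) + z_β·√(p₁q₁)]² / (p₁ − p₀)²
  = [2.326·√(0.22·0.78) + 1.036·√(0.13·0.87)]² / (-0.09)²
  = [2.326·0.4142 + 1.036·0.3363]² / 0.0081
  = [1.3119]² / 0.0081
  = 212.49
Round up → n = 213.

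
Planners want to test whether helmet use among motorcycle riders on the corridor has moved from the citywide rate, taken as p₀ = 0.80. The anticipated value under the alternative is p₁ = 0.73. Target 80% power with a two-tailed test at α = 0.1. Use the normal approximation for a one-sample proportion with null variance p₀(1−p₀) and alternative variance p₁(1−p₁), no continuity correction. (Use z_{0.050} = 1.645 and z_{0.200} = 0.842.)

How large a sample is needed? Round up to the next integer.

n = 218

n = [z_{α/2}·√(p₀q₀) + z_β·√(p₁q₁)]² / (p₁ − p₀)²
  = [1.645·√(0.80·0.20) + 0.842·√(0.73·0.27)]² / (-0.07)²
  = [1.645·0.4000 + 0.842·0.4440]² / 0.0049
  = [1.0318]² / 0.0049
  = 217.27
Round up → n = 218.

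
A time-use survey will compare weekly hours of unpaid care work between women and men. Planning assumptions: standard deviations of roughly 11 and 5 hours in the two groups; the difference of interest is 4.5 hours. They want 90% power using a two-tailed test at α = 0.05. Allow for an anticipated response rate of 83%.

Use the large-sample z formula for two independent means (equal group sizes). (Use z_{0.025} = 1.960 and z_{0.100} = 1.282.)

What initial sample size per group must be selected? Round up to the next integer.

n = (z_{α/2} + z_β)² · (σ₁² + σ₂²) / δ²
  = (1.960 + 1.282)² · (11² + 5² = 146) / 4.5²
  = 10.5106 · 146 / 20.25
  = 75.78
Adjust for 83% response: 75.78 / 0.83 = 91.30.
Round up → n = 92 per group.

n = 92 per group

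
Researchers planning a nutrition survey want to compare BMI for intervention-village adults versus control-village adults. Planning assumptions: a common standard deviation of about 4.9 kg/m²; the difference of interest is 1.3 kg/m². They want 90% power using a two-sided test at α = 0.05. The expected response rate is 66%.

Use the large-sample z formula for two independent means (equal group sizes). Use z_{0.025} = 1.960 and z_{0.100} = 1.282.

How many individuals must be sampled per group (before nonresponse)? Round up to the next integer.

n = (z_{α/2} + z_β)² · (σ₁² + σ₂²) / δ²
  = (1.960 + 1.282)² · (2·4.9² = 48.02) / 1.3²
  = 10.5106 · 48.02 / 1.69
  = 298.65
Adjust for 66% response: 298.65 / 0.66 = 452.50.
Round up → n = 453 per group.

n = 453 per group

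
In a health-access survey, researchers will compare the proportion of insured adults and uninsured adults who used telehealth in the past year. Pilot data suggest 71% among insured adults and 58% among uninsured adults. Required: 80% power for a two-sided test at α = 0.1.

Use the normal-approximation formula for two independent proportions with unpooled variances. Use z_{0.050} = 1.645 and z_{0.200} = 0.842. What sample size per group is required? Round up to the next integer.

n = 165 per group

n = (z_{α/2} + z_β)² · [p₁(1−p₁) + p₂(1−p₂)] / (p₁ − p₂)²
  = (1.645 + 0.842)² · (0.71·0.29 + 0.58·0.42) / (0.13)²
  = (2.487)² · (0.2059 + 0.2436) / 0.0169
  = 6.1852 · 0.4495 / 0.0169
  = 164.51
Round up → n = 165 per group.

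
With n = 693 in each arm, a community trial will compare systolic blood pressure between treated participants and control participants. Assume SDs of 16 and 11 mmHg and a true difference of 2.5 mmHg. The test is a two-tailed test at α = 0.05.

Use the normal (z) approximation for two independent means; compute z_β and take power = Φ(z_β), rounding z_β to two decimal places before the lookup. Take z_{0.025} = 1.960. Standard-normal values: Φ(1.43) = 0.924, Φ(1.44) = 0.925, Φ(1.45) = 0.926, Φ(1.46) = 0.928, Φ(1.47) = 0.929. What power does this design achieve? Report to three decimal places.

z_β = δ·√(n/(σ₁²+σ₂²)) − z_{α/2}
    = 2.5 · √(693/377) − 1.960
    = 2.5 · 1.35580 − 1.960
    = 3.3895 − 1.960 = 1.4295 → 1.43
Power = Φ(1.43) = 0.924.

Power ≈ 0.924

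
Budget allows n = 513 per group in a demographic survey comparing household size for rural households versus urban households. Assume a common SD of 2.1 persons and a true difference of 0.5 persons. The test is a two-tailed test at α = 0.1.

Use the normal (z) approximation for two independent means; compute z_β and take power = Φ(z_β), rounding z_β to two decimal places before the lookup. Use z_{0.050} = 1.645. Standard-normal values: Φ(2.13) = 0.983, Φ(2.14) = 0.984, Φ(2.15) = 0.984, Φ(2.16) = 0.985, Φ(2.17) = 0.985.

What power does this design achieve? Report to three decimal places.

Power ≈ 0.985

z_β = δ·√(n/(σ₁²+σ₂²)) − z_{α/2}
    = 0.5 · √(513/8.82) − 1.645
    = 0.5 · 7.62648 − 1.645
    = 3.8132 − 1.645 = 2.1682 → 2.17
Power = Φ(2.17) = 0.985.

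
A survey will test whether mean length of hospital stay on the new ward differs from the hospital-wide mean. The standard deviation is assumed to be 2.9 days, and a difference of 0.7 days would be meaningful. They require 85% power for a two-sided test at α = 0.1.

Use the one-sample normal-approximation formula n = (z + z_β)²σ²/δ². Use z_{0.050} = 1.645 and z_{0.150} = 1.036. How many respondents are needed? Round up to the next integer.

n = 124

n = (z_{α/2} + z_β)² · σ² / δ²
  = (1.645 + 1.036)² · 2.9² / 0.7²
  = 7.1878 · 8.41 / 0.49
  = 123.37
Round up → n = 124.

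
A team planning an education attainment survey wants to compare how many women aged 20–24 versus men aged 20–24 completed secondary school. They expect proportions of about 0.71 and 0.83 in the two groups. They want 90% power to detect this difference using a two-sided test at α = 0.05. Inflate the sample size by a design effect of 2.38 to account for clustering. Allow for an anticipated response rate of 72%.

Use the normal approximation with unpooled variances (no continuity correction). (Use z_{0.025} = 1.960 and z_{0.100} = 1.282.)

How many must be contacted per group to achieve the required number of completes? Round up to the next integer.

n = (z_{α/2} + z_β)² · [p₁(1−p₁) + p₂(1−p₂)] / (p₁ − p₂)²
  = (1.960 + 1.282)² · (0.71·0.29 + 0.83·0.17) / (-0.12)²
  = (3.242)² · (0.2059 + 0.1411) / 0.0144
  = 10.5106 · 0.3470 / 0.0144
  = 253.28
Design effect: 2.38 × 253.28 = 602.80.
Adjust for 72% response: 602.80 / 0.72 = 837.22.
Round up → n = 838 per group.

n = 838 per group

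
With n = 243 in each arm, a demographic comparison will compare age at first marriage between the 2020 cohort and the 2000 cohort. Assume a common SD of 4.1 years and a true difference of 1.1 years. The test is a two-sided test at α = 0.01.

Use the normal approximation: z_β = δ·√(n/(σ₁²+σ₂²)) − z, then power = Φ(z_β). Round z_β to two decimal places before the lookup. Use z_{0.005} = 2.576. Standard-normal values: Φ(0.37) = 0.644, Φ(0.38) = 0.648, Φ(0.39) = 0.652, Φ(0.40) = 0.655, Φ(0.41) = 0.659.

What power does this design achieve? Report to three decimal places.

Power ≈ 0.648

z_β = δ·√(n/(σ₁²+σ₂²)) − z_{α/2}
    = 1.1 · √(243/33.62) − 2.576
    = 1.1 · 2.68846 − 2.576
    = 2.9573 − 2.576 = 0.3813 → 0.38
Power = Φ(0.38) = 0.648.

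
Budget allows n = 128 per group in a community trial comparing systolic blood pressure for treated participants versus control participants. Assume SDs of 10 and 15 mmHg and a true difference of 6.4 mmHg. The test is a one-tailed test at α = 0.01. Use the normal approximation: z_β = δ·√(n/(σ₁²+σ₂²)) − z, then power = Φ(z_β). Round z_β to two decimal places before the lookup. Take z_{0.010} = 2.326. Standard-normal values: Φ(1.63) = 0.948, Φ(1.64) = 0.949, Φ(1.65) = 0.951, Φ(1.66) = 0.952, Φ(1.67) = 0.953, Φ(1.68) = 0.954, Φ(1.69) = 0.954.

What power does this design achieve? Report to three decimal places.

z_β = δ·√(n/(σ₁²+σ₂²)) − z_α
    = 6.4 · √(128/325) − 2.326
    = 6.4 · 0.62757 − 2.326
    = 4.0165 − 2.326 = 1.6905 → 1.69
Power = Φ(1.69) = 0.954.

Power ≈ 0.954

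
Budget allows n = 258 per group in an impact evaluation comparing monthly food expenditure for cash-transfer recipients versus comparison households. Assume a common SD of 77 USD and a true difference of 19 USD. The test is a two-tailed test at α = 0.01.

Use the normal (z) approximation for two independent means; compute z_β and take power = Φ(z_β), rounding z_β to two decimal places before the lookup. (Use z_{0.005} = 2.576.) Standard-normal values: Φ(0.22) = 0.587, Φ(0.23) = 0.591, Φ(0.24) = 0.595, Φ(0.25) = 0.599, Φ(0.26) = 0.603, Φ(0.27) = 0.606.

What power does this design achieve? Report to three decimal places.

z_β = δ·√(n/(σ₁²+σ₂²)) − z_{α/2}
    = 19 · √(258/11858) − 2.576
    = 19 · 0.14750 − 2.576
    = 2.8026 − 2.576 = 0.2266 → 0.23
Power = Φ(0.23) = 0.591.

Power ≈ 0.591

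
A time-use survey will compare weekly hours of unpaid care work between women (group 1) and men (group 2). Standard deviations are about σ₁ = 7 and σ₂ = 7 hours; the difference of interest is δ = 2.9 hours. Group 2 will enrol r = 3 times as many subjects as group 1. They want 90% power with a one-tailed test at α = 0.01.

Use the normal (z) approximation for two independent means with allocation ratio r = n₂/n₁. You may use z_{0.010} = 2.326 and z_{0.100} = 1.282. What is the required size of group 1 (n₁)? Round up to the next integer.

n₁ = 102

n₁ = (z_α + z_β)² · (σ₁² + σ₂²/r) / δ²
   = (2.326 + 1.282)² · (7² + 7²/3) / 2.9²
   = 13.0177 · (49 + 16.3333) / 8.41
   = 13.0177 · 65.3333 / 8.41
   = 101.13
Round up → n₁ = 102; n₂ = r·n₁ = 3 × 102 = 306.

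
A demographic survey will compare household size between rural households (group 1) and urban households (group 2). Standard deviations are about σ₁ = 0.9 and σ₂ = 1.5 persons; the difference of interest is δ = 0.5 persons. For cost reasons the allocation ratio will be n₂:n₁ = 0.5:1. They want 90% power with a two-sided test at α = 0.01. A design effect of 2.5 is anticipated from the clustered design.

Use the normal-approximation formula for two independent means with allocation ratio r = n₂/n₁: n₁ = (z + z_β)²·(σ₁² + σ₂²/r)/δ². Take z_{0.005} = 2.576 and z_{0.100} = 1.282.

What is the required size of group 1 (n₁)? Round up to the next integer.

n₁ = (z_{α/2} + z_β)² · (σ₁² + σ₂²/r) / δ²
   = (2.576 + 1.282)² · (0.9² + 1.5²/0.5) / 0.5²
   = 14.8842 · (0.81 + 4.5) / 0.25
   = 14.8842 · 5.31 / 0.25
   = 316.14
Design effect: 2.5 × 316.14 = 790.35.
Round up → n₁ = 791; n₂ = r·n₁ = 0.5 × 791 = 396.

n₁ = 791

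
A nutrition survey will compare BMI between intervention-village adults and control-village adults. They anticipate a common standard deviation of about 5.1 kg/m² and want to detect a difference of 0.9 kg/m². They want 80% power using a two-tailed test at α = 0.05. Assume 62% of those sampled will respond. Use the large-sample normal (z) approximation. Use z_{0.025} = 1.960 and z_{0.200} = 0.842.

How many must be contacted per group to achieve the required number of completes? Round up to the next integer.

n = 814 per group

n = (z_{α/2} + z_β)² · (σ₁² + σ₂²) / δ²
  = (1.960 + 0.842)² · (2·5.1² = 52.02) / 0.9²
  = 7.8512 · 52.02 / 0.81
  = 504.22
Adjust for 62% response: 504.22 / 0.62 = 813.26.
Round up → n = 814 per group.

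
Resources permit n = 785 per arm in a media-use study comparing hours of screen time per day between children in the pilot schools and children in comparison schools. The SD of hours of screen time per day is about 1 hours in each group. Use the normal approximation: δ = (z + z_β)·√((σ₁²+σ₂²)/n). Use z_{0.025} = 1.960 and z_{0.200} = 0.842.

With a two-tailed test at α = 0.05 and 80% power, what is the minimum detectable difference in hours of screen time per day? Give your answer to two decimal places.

Minimum detectable difference ≈ 0.14 hours

δ = (z_{α/2} + z_β) · √((σ₁²+σ₂²)/n)
  = (1.960 + 0.842) · √(2/785)
  = 2.802 · √0.00255
  = 2.802 · 0.0505
  = 0.1414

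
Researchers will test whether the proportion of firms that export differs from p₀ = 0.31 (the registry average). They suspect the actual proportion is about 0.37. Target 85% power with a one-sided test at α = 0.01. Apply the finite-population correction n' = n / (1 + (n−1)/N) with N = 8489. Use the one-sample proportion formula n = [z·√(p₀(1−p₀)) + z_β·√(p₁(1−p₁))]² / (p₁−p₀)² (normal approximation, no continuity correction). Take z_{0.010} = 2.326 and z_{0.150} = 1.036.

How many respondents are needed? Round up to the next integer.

n = 639

n = [z_α·√(p₀q₀) + z_β·√(p₁q₁)]² / (p₁ − p₀)²
  = [2.326·√(0.31·0.69) + 1.036·√(0.37·0.63)]² / (0.06)²
  = [2.326·0.4625 + 1.036·0.4828]² / 0.0036
  = [1.5759]² / 0.0036
  = 689.89
Finite-population correction (N = 8489): 689.89 / (1 + (689.89 − 1)/8489) = 638.11.
Round up → n = 639.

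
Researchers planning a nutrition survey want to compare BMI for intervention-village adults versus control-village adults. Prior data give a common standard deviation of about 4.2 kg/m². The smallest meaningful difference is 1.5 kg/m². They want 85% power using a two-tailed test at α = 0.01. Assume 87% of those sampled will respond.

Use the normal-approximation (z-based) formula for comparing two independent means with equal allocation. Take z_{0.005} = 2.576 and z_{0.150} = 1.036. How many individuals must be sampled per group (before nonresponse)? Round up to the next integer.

n = (z_{α/2} + z_β)² · (σ₁² + σ₂²) / δ²
  = (2.576 + 1.036)² · (2·4.2² = 35.28) / 1.5²
  = 13.0465 · 35.28 / 2.25
  = 204.57
Adjust for 87% response: 204.57 / 0.87 = 235.14.
Round up → n = 236 per group.

n = 236 per group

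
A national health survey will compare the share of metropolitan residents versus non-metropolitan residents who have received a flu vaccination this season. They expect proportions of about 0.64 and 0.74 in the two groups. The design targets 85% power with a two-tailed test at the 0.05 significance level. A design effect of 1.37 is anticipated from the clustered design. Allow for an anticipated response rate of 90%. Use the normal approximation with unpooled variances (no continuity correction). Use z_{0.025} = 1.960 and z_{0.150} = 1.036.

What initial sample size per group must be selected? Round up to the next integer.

n = 578 per group

n = (z_{α/2} + z_β)² · [p₁(1−p₁) + p₂(1−p₂)] / (p₁ − p₂)²
  = (1.960 + 1.036)² · (0.64·0.36 + 0.74·0.26) / (-0.10)²
  = (2.996)² · (0.2304 + 0.1924) / 0.0100
  = 8.9760 · 0.4228 / 0.0100
  = 379.51
Design effect: 1.37 × 379.51 = 519.92.
Adjust for 90% response: 519.92 / 0.90 = 577.69.
Round up → n = 578 per group.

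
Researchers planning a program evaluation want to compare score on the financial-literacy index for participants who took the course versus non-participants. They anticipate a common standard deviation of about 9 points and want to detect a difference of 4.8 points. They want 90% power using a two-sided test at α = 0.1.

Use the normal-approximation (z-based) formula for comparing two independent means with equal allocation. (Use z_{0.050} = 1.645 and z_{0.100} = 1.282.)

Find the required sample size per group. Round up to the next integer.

n = 61 per group

n = (z_{α/2} + z_β)² · (σ₁² + σ₂²) / δ²
  = (1.645 + 1.282)² · (2·9² = 162) / 4.8²
  = 8.5673 · 162 / 23.04
  = 60.24
Round up → n = 61 per group.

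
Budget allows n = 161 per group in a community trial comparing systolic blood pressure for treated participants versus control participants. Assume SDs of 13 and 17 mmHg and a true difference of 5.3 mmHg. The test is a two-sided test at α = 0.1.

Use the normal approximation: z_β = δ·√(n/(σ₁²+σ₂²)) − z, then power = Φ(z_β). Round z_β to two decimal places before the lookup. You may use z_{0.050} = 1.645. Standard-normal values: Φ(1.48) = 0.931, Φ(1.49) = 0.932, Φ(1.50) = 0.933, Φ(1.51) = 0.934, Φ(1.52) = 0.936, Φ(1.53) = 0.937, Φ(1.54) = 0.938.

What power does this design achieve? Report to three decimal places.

z_β = δ·√(n/(σ₁²+σ₂²)) − z_{α/2}
    = 5.3 · √(161/458) − 1.645
    = 5.3 · 0.59290 − 1.645
    = 3.1424 − 1.645 = 1.4974 → 1.50
Power = Φ(1.50) = 0.933.

Power ≈ 0.933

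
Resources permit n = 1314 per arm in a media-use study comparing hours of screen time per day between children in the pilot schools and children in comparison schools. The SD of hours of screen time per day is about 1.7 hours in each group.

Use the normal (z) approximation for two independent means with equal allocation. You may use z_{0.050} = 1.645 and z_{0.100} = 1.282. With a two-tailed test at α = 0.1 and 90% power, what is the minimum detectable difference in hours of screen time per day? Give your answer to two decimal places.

Minimum detectable difference ≈ 0.19 hours

δ = (z_{α/2} + z_β) · √((σ₁²+σ₂²)/n)
  = (1.645 + 1.282) · √(5.78/1314)
  = 2.927 · √0.0044
  = 2.927 · 0.0663
  = 0.1941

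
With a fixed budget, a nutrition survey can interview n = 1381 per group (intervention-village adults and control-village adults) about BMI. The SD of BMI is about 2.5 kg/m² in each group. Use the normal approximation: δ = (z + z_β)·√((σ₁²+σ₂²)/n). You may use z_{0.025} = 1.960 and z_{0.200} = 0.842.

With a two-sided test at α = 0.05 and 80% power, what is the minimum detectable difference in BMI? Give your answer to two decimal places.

Minimum detectable difference ≈ 0.27 kg/m²

δ = (z_{α/2} + z_β) · √((σ₁²+σ₂²)/n)
  = (1.960 + 0.842) · √(12.5/1381)
  = 2.802 · √0.00905
  = 2.802 · 0.0951
  = 0.2666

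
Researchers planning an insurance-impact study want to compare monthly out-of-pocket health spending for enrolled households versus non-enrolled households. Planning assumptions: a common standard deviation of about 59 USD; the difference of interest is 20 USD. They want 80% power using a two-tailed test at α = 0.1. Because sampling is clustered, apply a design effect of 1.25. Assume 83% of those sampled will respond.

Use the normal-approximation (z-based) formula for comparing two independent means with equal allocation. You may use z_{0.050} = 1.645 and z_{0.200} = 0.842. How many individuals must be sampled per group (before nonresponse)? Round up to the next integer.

n = 163 per group

n = (z_{α/2} + z_β)² · (σ₁² + σ₂²) / δ²
  = (1.645 + 0.842)² · (2·59² = 6962) / 20²
  = 6.1852 · 6962 / 400
  = 107.65
Design effect: 1.25 × 107.65 = 134.57.
Adjust for 83% response: 134.57 / 0.83 = 162.13.
Round up → n = 163 per group.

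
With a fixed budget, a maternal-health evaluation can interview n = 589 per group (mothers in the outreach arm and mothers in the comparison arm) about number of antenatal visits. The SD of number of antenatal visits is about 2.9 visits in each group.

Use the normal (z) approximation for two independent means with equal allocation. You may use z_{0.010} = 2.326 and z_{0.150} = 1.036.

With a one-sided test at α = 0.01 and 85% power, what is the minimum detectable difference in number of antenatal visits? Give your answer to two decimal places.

δ = (z_α + z_β) · √((σ₁²+σ₂²)/n)
  = (2.326 + 1.036) · √(16.82/589)
  = 3.362 · √0.02856
  = 3.362 · 0.1690
  = 0.5681

Minimum detectable difference ≈ 0.57 visits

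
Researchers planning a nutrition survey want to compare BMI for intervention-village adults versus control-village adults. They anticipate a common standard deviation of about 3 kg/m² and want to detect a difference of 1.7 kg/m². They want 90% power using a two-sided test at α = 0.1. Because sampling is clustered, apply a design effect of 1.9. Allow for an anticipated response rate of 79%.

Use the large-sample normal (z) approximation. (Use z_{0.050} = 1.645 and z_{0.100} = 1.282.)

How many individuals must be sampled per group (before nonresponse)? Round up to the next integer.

n = 129 per group

n = (z_{α/2} + z_β)² · (σ₁² + σ₂²) / δ²
  = (1.645 + 1.282)² · (2·3² = 18) / 1.7²
  = 8.5673 · 18 / 2.89
  = 53.36
Design effect: 1.9 × 53.36 = 101.39.
Adjust for 79% response: 101.39 / 0.79 = 128.34.
Round up → n = 129 per group.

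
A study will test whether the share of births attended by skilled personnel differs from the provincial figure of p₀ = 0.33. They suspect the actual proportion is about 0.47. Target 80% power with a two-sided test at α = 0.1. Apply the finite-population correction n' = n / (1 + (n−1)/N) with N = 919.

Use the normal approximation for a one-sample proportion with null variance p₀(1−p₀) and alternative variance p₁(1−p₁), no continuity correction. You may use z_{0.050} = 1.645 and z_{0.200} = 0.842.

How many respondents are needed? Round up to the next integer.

n = [z_{α/2}·√(p₀q₀) + z_β·√(p₁q₁)]² / (p₁ − p₀)²
  = [1.645·√(0.33·0.67) + 0.842·√(0.47·0.53)]² / (0.14)²
  = [1.645·0.4702 + 0.842·0.4991]² / 0.0196
  = [1.1937]² / 0.0196
  = 72.71
Finite-population correction (N = 919): 72.71 / (1 + (72.71 − 1)/919) = 67.44.
Round up → n = 68.

n = 68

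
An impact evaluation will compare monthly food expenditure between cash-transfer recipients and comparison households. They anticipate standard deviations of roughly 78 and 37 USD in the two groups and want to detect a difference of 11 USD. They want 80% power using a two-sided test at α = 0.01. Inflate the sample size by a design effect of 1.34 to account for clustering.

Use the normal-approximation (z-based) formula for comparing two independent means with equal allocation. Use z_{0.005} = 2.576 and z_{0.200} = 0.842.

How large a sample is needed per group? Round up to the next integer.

n = (z_{α/2} + z_β)² · (σ₁² + σ₂²) / δ²
  = (2.576 + 0.842)² · (78² + 37² = 7453) / 11²
  = 11.6827 · 7453 / 121
  = 719.60
Design effect: 1.34 × 719.60 = 964.26.
Round up → n = 965 per group.

n = 965 per group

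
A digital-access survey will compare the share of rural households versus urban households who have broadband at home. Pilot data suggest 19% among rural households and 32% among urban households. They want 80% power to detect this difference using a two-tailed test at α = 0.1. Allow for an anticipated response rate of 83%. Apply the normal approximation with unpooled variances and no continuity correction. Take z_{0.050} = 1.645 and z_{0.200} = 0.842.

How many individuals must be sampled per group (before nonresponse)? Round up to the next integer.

n = 164 per group

n = (z_{α/2} + z_β)² · [p₁(1−p₁) + p₂(1−p₂)] / (p₁ − p₂)²
  = (1.645 + 0.842)² · (0.19·0.81 + 0.32·0.68) / (-0.13)²
  = (2.487)² · (0.1539 + 0.2176) / 0.0169
  = 6.1852 · 0.3715 / 0.0169
  = 135.96
Adjust for 83% response: 135.96 / 0.83 = 163.81.
Round up → n = 164 per group.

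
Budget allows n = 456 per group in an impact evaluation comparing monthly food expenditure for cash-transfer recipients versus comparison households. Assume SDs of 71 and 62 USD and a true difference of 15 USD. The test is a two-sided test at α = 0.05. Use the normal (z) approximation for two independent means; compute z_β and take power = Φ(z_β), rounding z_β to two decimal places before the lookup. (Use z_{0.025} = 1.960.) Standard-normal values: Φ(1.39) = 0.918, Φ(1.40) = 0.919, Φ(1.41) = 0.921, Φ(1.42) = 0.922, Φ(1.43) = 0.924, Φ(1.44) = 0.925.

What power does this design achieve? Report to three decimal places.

Power ≈ 0.925

z_β = δ·√(n/(σ₁²+σ₂²)) − z_{α/2}
    = 15 · √(456/8885) − 1.960
    = 15 · 0.22654 − 1.960
    = 3.3982 − 1.960 = 1.4382 → 1.44
Power = Φ(1.44) = 0.925.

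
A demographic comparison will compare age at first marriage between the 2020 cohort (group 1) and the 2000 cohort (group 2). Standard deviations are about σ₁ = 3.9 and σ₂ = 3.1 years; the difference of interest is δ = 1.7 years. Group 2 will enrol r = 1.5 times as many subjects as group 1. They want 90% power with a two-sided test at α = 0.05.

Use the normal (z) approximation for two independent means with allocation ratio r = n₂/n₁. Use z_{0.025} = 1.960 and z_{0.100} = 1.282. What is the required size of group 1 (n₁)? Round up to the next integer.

n₁ = (z_{α/2} + z_β)² · (σ₁² + σ₂²/r) / δ²
   = (1.960 + 1.282)² · (3.9² + 3.1²/1.5) / 1.7²
   = 10.5106 · (15.21 + 6.4067) / 2.89
   = 10.5106 · 21.6167 / 2.89
   = 78.62
Round up → n₁ = 79; n₂ = r·n₁ = 1.5 × 79 = 119.

n₁ = 79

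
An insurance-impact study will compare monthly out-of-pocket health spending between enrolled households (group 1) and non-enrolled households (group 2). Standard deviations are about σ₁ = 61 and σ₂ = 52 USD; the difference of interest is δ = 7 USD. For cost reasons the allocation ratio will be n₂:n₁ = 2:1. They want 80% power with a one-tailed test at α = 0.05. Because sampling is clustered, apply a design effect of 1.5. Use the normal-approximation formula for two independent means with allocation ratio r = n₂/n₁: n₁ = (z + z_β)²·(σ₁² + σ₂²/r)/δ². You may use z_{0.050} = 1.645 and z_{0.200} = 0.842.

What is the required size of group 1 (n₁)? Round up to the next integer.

n₁ = (z_α + z_β)² · (σ₁² + σ₂²/r) / δ²
   = (1.645 + 0.842)² · (61² + 52²/2) / 7²
   = 6.1852 · (3721 + 1352) / 49
   = 6.1852 · 5073 / 49
   = 640.35
Design effect: 1.5 × 640.35 = 960.53.
Round up → n₁ = 961; n₂ = r·n₁ = 2 × 961 = 1922.

n₁ = 961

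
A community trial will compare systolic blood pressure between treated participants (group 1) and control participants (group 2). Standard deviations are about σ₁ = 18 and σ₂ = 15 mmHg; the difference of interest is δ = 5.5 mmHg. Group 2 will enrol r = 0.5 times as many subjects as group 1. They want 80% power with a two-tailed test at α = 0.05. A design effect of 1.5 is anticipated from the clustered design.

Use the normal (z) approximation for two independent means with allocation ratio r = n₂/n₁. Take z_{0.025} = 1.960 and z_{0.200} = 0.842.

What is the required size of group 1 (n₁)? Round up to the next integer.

n₁ = (z_{α/2} + z_β)² · (σ₁² + σ₂²/r) / δ²
   = (1.960 + 0.842)² · (18² + 15²/0.5) / 5.5²
   = 7.8512 · (324 + 450) / 30.25
   = 7.8512 · 774 / 30.25
   = 200.89
Design effect: 1.5 × 200.89 = 301.33.
Round up → n₁ = 302; n₂ = r·n₁ = 0.5 × 302 = 151.

n₁ = 302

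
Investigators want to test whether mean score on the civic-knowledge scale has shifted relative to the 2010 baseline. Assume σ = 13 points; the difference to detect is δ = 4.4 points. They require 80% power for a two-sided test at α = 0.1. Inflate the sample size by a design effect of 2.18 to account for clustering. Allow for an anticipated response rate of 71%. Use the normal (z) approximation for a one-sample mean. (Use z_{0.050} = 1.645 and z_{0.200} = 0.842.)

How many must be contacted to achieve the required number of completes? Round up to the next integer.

n = (z_{α/2} + z_β)² · σ² / δ²
  = (1.645 + 0.842)² · 13² / 4.4²
  = 6.1852 · 169 / 19.36
  = 53.99
Design effect: 2.18 × 53.99 = 117.70.
Adjust for 71% response: 117.70 / 0.71 = 165.78.
Round up → n = 166.

n = 166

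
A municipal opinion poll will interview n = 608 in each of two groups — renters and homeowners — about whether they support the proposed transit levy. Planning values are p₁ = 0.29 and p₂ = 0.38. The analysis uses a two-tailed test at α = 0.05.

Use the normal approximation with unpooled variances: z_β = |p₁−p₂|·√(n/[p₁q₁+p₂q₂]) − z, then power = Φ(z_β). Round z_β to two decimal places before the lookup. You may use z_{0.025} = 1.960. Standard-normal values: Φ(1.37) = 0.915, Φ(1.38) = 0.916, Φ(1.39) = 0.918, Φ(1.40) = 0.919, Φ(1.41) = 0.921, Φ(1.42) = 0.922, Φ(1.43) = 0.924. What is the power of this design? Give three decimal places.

z_β = |p₁−p₂|·√(n/[p₁q₁+p₂q₂]) − z_{α/2}
    = 0.09 · √(608/0.4415) − 1.960
    = 0.09 · 37.1096 − 1.960
    = 3.3399 − 1.960 = 1.3799 → 1.38
Power = Φ(1.38) = 0.916.

Power ≈ 0.916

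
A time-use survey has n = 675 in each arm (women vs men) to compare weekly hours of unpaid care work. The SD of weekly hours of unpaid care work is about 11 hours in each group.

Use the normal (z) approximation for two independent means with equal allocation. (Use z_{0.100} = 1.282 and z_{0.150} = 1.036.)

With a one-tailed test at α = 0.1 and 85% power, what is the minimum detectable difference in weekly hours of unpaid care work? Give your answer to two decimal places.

Minimum detectable difference ≈ 1.39 hours

δ = (z_α + z_β) · √((σ₁²+σ₂²)/n)
  = (1.282 + 1.036) · √(242/675)
  = 2.318 · √0.35852
  = 2.318 · 0.5988
  = 1.3879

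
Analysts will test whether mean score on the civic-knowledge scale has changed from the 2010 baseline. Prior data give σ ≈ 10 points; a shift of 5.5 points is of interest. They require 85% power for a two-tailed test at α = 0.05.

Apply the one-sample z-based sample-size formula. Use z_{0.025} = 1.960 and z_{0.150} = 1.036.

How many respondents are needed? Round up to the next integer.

n = (z_{α/2} + z_β)² · σ² / δ²
  = (1.960 + 1.036)² · 10² / 5.5²
  = 8.9760 · 100 / 30.25
  = 29.67
Round up → n = 30.

n = 30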